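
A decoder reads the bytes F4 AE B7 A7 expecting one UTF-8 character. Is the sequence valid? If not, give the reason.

Leading byte 0xF4 = 11110100 → 4-byte form.
Payload = 0x12EDE7, which exceeds U+10FFFF, the maximum Unicode code point. (Leading bytes F5–FF, or F4 followed by ≥ 0x90, are invalid.)

invalid (encodes a value above U+10FFFF)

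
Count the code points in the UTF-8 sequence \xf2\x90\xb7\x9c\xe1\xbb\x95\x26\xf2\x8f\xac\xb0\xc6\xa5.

5

Byte at offset 0: 0xF2 = 11110010 → 4-byte char (#1). Advance 4.
Byte at offset 4: 0xE1 = 11100001 → 3-byte char (#2). Advance 3.
Byte at offset 7: 0x26 = 00100110 → 1-byte char (#3). Advance 1.
Byte at offset 8: 0xF2 = 11110010 → 4-byte char (#4). Advance 4.
Byte at offset 12: 0xC6 = 11000110 → 2-byte char (#5). Advance 2.
Reached end at offset 14 after 5 code points.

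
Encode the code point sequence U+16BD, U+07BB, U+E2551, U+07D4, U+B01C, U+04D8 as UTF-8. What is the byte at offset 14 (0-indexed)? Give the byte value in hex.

0xD3

U+16BD → 3-byte form E1 9A BD at offsets 0–2.
U+07BB → 2-byte form DE BB at offsets 3–4.
U+E2551 → 4-byte form F3 A2 95 91 at offsets 5–8.
U+07D4 → 2-byte form DF 94 at offsets 9–10.
U+B01C → 3-byte form EB 80 9C at offsets 11–13.
U+04D8 → 2-byte form D3 98 at offsets 14–15.
Offset 14 falls in char 6's range; it's byte 1 of D3 98 = 0xD3.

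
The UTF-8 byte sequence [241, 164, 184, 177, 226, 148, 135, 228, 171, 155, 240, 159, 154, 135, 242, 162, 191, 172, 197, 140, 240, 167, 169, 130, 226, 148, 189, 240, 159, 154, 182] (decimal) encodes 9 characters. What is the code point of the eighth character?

Offset 0: leading byte 0xF1 = 11110001 → 4-byte char #1 = F1 A4 B8 B1.
Offset 4: leading byte 0xE2 = 11100010 → 3-byte char #2 = E2 94 87.
Offset 7: leading byte 0xE4 = 11100100 → 3-byte char #3 = E4 AB 9B.
Offset 10: leading byte 0xF0 = 11110000 → 4-byte char #4 = F0 9F 9A 87.
Offset 14: leading byte 0xF2 = 11110010 → 4-byte char #5 = F2 A2 BF AC.
Offset 18: leading byte 0xC5 = 11000101 → 2-byte char #6 = C5 8C.
Offset 20: leading byte 0xF0 = 11110000 → 4-byte char #7 = F0 A7 A9 82.
Offset 24: leading byte 0xE2 = 11100010 → 3-byte char #8 = E2 94 BD.
Leading byte 0xE2 = 11100010 matches 1110xxxx → 3-byte sequence.
Byte 1: 0xE2 = 11100010, payload 0010 (4 bits).
Byte 2: 0x94 = 10010100 (10xxxxxx ✓), payload 010100.
Byte 3: 0xBD = 10111101 (10xxxxxx ✓), payload 111101.
Concatenate: 0010010100111101 = 0x253D (16 bits → U+253D).

U+253D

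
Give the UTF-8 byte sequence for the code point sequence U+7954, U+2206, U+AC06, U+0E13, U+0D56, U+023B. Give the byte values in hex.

U+7954: 3-byte form → E7 A5 94.
U+2206: 3-byte form → E2 88 86.
U+AC06: 3-byte form → EA B0 86.
U+0E13: 3-byte form → E0 B8 93.
U+0D56: 3-byte form → E0 B5 96.
U+023B: 2-byte form → C8 BB.
Concatenated (17 bytes): E7 A5 94 E2 88 86 EA B0 86 E0 B8 93 E0 B5 96 C8 BB.

E7 A5 94 E2 88 86 EA B0 86 E0 B8 93 E0 B5 96 C8 BB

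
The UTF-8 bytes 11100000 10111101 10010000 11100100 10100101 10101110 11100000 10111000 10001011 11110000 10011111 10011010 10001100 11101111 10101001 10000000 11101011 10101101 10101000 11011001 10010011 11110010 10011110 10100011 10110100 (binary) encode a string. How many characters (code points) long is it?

Byte at offset 0: 0xE0 = 11100000 → 3-byte char (#1). Advance 3.
Byte at offset 3: 0xE4 = 11100100 → 3-byte char (#2). Advance 3.
Byte at offset 6: 0xE0 = 11100000 → 3-byte char (#3). Advance 3.
Byte at offset 9: 0xF0 = 11110000 → 4-byte char (#4). Advance 4.
Byte at offset 13: 0xEF = 11101111 → 3-byte char (#5). Advance 3.
Byte at offset 16: 0xEB = 11101011 → 3-byte char (#6). Advance 3.
Byte at offset 19: 0xD9 = 11011001 → 2-byte char (#7). Advance 2.
Byte at offset 21: 0xF2 = 11110010 → 4-byte char (#8). Advance 4.
Reached end at offset 25 after 8 code points.

8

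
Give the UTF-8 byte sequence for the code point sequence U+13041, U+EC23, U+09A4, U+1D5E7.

F0 93 81 81 EE B0 A3 E0 A6 A4 F0 9D 97 A7

U+13041: 4-byte form → F0 93 81 81.
U+EC23: 3-byte form → EE B0 A3.
U+09A4: 3-byte form → E0 A6 A4.
U+1D5E7: 4-byte form → F0 9D 97 A7.
Concatenated (14 bytes): F0 93 81 81 EE B0 A3 E0 A6 A4 F0 9D 97 A7.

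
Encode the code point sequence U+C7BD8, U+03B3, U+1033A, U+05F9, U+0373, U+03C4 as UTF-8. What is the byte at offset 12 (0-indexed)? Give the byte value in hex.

0xCD

U+C7BD8 → 4-byte form F3 87 AF 98 at offsets 0–3.
U+03B3 → 2-byte form CE B3 at offsets 4–5.
U+1033A → 4-byte form F0 90 8C BA at offsets 6–9.
U+05F9 → 2-byte form D7 B9 at offsets 10–11.
U+0373 → 2-byte form CD B3 at offsets 12–13.
Offset 12 falls in char 5's range; it's byte 1 of CD B3 = 0xCD.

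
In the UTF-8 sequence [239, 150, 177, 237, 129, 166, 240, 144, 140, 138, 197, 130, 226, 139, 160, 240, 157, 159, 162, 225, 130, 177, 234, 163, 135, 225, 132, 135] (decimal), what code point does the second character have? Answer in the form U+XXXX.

U+D066

Offset 0: leading byte 0xEF = 11101111 → 3-byte char #1 = EF 96 B1.
Offset 3: leading byte 0xED = 11101101 → 3-byte char #2 = ED 81 A6.
Leading byte 0xED = 11101101 matches 1110xxxx → 3-byte sequence.
Byte 1: 0xED = 11101101, payload 1101 (4 bits).
Byte 2: 0x81 = 10000001 (10xxxxxx ✓), payload 000001.
Byte 3: 0xA6 = 10100110 (10xxxxxx ✓), payload 100110.
Concatenate: 1101000001100110 = 0xD066 (16 bits → U+D066).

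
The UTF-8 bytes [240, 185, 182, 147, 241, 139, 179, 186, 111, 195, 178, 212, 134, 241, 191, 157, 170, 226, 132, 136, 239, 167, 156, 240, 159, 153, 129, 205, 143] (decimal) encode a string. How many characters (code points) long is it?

10

Byte at offset 0: 0xF0 = 11110000 → 4-byte char (#1). Advance 4.
Byte at offset 4: 0xF1 = 11110001 → 4-byte char (#2). Advance 4.
Byte at offset 8: 0x6F = 01101111 → 1-byte char (#3). Advance 1.
Byte at offset 9: 0xC3 = 11000011 → 2-byte char (#4). Advance 2.
Byte at offset 11: 0xD4 = 11010100 → 2-byte char (#5). Advance 2.
Byte at offset 13: 0xF1 = 11110001 → 4-byte char (#6). Advance 4.
Byte at offset 17: 0xE2 = 11100010 → 3-byte char (#7). Advance 3.
Byte at offset 20: 0xEF = 11101111 → 3-byte char (#8). Advance 3.
Byte at offset 23: 0xF0 = 11110000 → 4-byte char (#9). Advance 4.
Byte at offset 27: 0xCD = 11001101 → 2-byte char (#10). Advance 2.
Reached end at offset 29 after 10 code points.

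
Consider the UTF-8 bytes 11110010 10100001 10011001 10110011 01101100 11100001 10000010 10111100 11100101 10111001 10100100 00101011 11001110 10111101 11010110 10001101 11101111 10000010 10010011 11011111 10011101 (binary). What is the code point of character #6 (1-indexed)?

Offset 0: leading byte 0xF2 = 11110010 → 4-byte char #1 = F2 A1 99 B3.
Offset 4: leading byte 0x6C = 01101100 → 1-byte char #2 = 6C.
Offset 5: leading byte 0xE1 = 11100001 → 3-byte char #3 = E1 82 BC.
Offset 8: leading byte 0xE5 = 11100101 → 3-byte char #4 = E5 B9 A4.
Offset 11: leading byte 0x2B = 00101011 → 1-byte char #5 = 2B.
Offset 12: leading byte 0xCE = 11001110 → 2-byte char #6 = CE BD.
Leading byte 0xCE = 11001110 matches 110xxxxx → 2-byte sequence.
Byte 1: 0xCE = 11001110, payload 01110 (5 bits).
Byte 2: 0xBD = 10111101 (10xxxxxx ✓), payload 111101.
Concatenate: 01110111101 = 0x3BD (11 bits → U+03BD).

U+03BD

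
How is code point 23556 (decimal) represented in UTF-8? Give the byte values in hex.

E5 B0 84

U+5C04 = 0x5C04 = 23556 decimal. In range U+0800–U+FFFF → 3-byte form: 1110xxxx 10xxxxxx 10xxxxxx.
Binary (16 bits): 0101110000000100.
Split 4+6+6: 0101 | 110000 | 000100.
Byte 1: 11100101 = 0xE5.
Byte 2: 10110000 = 0xB0.
Byte 3: 10000100 = 0x84.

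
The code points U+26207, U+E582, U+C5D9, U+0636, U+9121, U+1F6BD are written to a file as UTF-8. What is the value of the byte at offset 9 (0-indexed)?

U+26207 → 4-byte form F0 A6 88 87 at offsets 0–3.
U+E582 → 3-byte form EE 96 82 at offsets 4–6.
U+C5D9 → 3-byte form EC 97 99 at offsets 7–9.
Offset 9 falls in char 3's range; it's byte 3 of EC 97 99 = 0x99.

0x99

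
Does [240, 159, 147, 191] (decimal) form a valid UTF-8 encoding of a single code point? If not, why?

Leading byte 0xF0 = 11110000 → 4-byte form.
Continuation bytes 0x9F=10011111, 0x93=10010011, 0xBF=10111111 all match 10xxxxxx.
Decoded value 0x1F4FF is ≥ 0x10000 (shortest form) and not a surrogate.

valid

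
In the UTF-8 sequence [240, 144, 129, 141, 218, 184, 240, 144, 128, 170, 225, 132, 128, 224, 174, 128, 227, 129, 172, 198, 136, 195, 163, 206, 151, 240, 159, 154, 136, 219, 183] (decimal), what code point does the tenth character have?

U+1F688

Offset 0: leading byte 0xF0 = 11110000 → 4-byte char #1 = F0 90 81 8D.
Offset 4: leading byte 0xDA = 11011010 → 2-byte char #2 = DA B8.
Offset 6: leading byte 0xF0 = 11110000 → 4-byte char #3 = F0 90 80 AA.
Offset 10: leading byte 0xE1 = 11100001 → 3-byte char #4 = E1 84 80.
Offset 13: leading byte 0xE0 = 11100000 → 3-byte char #5 = E0 AE 80.
Offset 16: leading byte 0xE3 = 11100011 → 3-byte char #6 = E3 81 AC.
Offset 19: leading byte 0xC6 = 11000110 → 2-byte char #7 = C6 88.
Offset 21: leading byte 0xC3 = 11000011 → 2-byte char #8 = C3 A3.
Offset 23: leading byte 0xCE = 11001110 → 2-byte char #9 = CE 97.
Offset 25: leading byte 0xF0 = 11110000 → 4-byte char #10 = F0 9F 9A 88.
Leading byte 0xF0 = 11110000 matches 11110xxx → 4-byte sequence.
Byte 1: 0xF0 = 11110000, payload 000 (3 bits).
Byte 2: 0x9F = 10011111 (10xxxxxx ✓), payload 011111.
Byte 3: 0x9A = 10011010 (10xxxxxx ✓), payload 011010.
Byte 4: 0x88 = 10001000 (10xxxxxx ✓), payload 001000.
Concatenate: 000011111011010001000 = 0x1F688 (21 bits → U+1F688).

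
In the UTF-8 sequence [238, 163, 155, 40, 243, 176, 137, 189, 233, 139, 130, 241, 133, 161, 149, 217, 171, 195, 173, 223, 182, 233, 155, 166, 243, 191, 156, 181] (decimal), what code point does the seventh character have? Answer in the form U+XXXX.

U+00ED

Offset 0: leading byte 0xEE = 11101110 → 3-byte char #1 = EE A3 9B.
Offset 3: leading byte 0x28 = 00101000 → 1-byte char #2 = 28.
Offset 4: leading byte 0xF3 = 11110011 → 4-byte char #3 = F3 B0 89 BD.
Offset 8: leading byte 0xE9 = 11101001 → 3-byte char #4 = E9 8B 82.
Offset 11: leading byte 0xF1 = 11110001 → 4-byte char #5 = F1 85 A1 95.
Offset 15: leading byte 0xD9 = 11011001 → 2-byte char #6 = D9 AB.
Offset 17: leading byte 0xC3 = 11000011 → 2-byte char #7 = C3 AD.
Leading byte 0xC3 = 11000011 matches 110xxxxx → 2-byte sequence.
Byte 1: 0xC3 = 11000011, payload 00011 (5 bits).
Byte 2: 0xAD = 10101101 (10xxxxxx ✓), payload 101101.
Concatenate: 00011101101 = 0xED (11 bits → U+00ED).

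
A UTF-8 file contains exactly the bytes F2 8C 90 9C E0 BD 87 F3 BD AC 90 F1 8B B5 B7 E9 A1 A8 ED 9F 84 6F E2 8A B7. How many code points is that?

Byte at offset 0: 0xF2 = 11110010 → 4-byte char (#1). Advance 4.
Byte at offset 4: 0xE0 = 11100000 → 3-byte char (#2). Advance 3.
Byte at offset 7: 0xF3 = 11110011 → 4-byte char (#3). Advance 4.
Byte at offset 11: 0xF1 = 11110001 → 4-byte char (#4). Advance 4.
Byte at offset 15: 0xE9 = 11101001 → 3-byte char (#5). Advance 3.
Byte at offset 18: 0xED = 11101101 → 3-byte char (#6). Advance 3.
Byte at offset 21: 0x6F = 01101111 → 1-byte char (#7). Advance 1.
Byte at offset 22: 0xE2 = 11100010 → 3-byte char (#8). Advance 3.
Reached end at offset 25 after 8 code points.

8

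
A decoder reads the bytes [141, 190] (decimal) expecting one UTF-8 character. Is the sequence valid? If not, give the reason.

Byte 0x8D = 10001101 has the form 10xxxxxx — a continuation byte — but there is no preceding leading byte.

invalid (continuation byte with no leading byte)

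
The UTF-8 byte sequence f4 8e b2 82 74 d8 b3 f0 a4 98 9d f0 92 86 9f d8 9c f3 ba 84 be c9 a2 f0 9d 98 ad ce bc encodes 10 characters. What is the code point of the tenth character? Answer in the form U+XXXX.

U+03BC

Offset 0: leading byte 0xF4 = 11110100 → 4-byte char #1 = F4 8E B2 82.
Offset 4: leading byte 0x74 = 01110100 → 1-byte char #2 = 74.
Offset 5: leading byte 0xD8 = 11011000 → 2-byte char #3 = D8 B3.
Offset 7: leading byte 0xF0 = 11110000 → 4-byte char #4 = F0 A4 98 9D.
Offset 11: leading byte 0xF0 = 11110000 → 4-byte char #5 = F0 92 86 9F.
Offset 15: leading byte 0xD8 = 11011000 → 2-byte char #6 = D8 9C.
Offset 17: leading byte 0xF3 = 11110011 → 4-byte char #7 = F3 BA 84 BE.
Offset 21: leading byte 0xC9 = 11001001 → 2-byte char #8 = C9 A2.
Offset 23: leading byte 0xF0 = 11110000 → 4-byte char #9 = F0 9D 98 AD.
Offset 27: leading byte 0xCE = 11001110 → 2-byte char #10 = CE BC.
Leading byte 0xCE = 11001110 matches 110xxxxx → 2-byte sequence.
Byte 1: 0xCE = 11001110, payload 01110 (5 bits).
Byte 2: 0xBC = 10111100 (10xxxxxx ✓), payload 111100.
Concatenate: 01110111100 = 0x3BC (11 bits → U+03BC).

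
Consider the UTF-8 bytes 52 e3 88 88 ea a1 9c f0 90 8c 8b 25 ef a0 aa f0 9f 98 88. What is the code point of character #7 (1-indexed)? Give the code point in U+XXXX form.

Offset 0: leading byte 0x52 = 01010010 → 1-byte char #1 = 52.
Offset 1: leading byte 0xE3 = 11100011 → 3-byte char #2 = E3 88 88.
Offset 4: leading byte 0xEA = 11101010 → 3-byte char #3 = EA A1 9C.
Offset 7: leading byte 0xF0 = 11110000 → 4-byte char #4 = F0 90 8C 8B.
Offset 11: leading byte 0x25 = 00100101 → 1-byte char #5 = 25.
Offset 12: leading byte 0xEF = 11101111 → 3-byte char #6 = EF A0 AA.
Offset 15: leading byte 0xF0 = 11110000 → 4-byte char #7 = F0 9F 98 88.
Leading byte 0xF0 = 11110000 matches 11110xxx → 4-byte sequence.
Byte 1: 0xF0 = 11110000, payload 000 (3 bits).
Byte 2: 0x9F = 10011111 (10xxxxxx ✓), payload 011111.
Byte 3: 0x98 = 10011000 (10xxxxxx ✓), payload 011000.
Byte 4: 0x88 = 10001000 (10xxxxxx ✓), payload 001000.
Concatenate: 000011111011000001000 = 0x1F608 (21 bits → U+1F608).

U+1F608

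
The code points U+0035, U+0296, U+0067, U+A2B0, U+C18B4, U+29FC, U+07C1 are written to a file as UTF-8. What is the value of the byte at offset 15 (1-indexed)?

0xDF

1-indexed offset 15 is 0-indexed offset 14.
U+0035 → 1-byte form 35 at offsets 0–0.
U+0296 → 2-byte form CA 96 at offsets 1–2.
U+0067 → 1-byte form 67 at offsets 3–3.
U+A2B0 → 3-byte form EA 8A B0 at offsets 4–6.
U+C18B4 → 4-byte form F3 81 A2 B4 at offsets 7–10.
U+29FC → 3-byte form E2 A7 BC at offsets 11–13.
U+07C1 → 2-byte form DF 81 at offsets 14–15.
Offset 14 falls in char 7's range; it's byte 1 of DF 81 = 0xDF.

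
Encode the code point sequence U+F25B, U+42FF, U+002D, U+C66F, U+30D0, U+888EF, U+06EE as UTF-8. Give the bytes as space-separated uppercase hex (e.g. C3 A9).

EF 89 9B E4 8B BF 2D EC 99 AF E3 83 90 F2 88 A3 AF DB AE

U+F25B: 3-byte form → EF 89 9B.
U+42FF: 3-byte form → E4 8B BF.
U+002D: 1-byte form → 2D.
U+C66F: 3-byte form → EC 99 AF.
U+30D0: 3-byte form → E3 83 90.
U+888EF: 4-byte form → F2 88 A3 AF.
U+06EE: 2-byte form → DB AE.
Concatenated (19 bytes): EF 89 9B E4 8B BF 2D EC 99 AF E3 83 90 F2 88 A3 AF DB AE.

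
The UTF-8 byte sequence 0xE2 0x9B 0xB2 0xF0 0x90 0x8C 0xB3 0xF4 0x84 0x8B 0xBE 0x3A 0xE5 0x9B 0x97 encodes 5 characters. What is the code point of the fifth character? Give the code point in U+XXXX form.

Offset 0: leading byte 0xE2 = 11100010 → 3-byte char #1 = E2 9B B2.
Offset 3: leading byte 0xF0 = 11110000 → 4-byte char #2 = F0 90 8C B3.
Offset 7: leading byte 0xF4 = 11110100 → 4-byte char #3 = F4 84 8B BE.
Offset 11: leading byte 0x3A = 00111010 → 1-byte char #4 = 3A.
Offset 12: leading byte 0xE5 = 11100101 → 3-byte char #5 = E5 9B 97.
Leading byte 0xE5 = 11100101 matches 1110xxxx → 3-byte sequence.
Byte 1: 0xE5 = 11100101, payload 0101 (4 bits).
Byte 2: 0x9B = 10011011 (10xxxxxx ✓), payload 011011.
Byte 3: 0x97 = 10010111 (10xxxxxx ✓), payload 010111.
Concatenate: 0101011011010111 = 0x56D7 (16 bits → U+56D7).

U+56D7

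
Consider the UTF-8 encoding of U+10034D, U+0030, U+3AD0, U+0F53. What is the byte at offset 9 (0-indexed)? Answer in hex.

U+10034D → 4-byte form F4 80 8D 8D at offsets 0–3.
U+0030 → 1-byte form 30 at offsets 4–4.
U+3AD0 → 3-byte form E3 AB 90 at offsets 5–7.
U+0F53 → 3-byte form E0 BD 93 at offsets 8–10.
Offset 9 falls in char 4's range; it's byte 2 of E0 BD 93 = 0xBD.

0xBD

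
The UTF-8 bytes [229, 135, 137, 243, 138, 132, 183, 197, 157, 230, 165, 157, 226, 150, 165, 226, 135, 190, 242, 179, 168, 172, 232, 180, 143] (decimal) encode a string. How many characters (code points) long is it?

Byte at offset 0: 0xE5 = 11100101 → 3-byte char (#1). Advance 3.
Byte at offset 3: 0xF3 = 11110011 → 4-byte char (#2). Advance 4.
Byte at offset 7: 0xC5 = 11000101 → 2-byte char (#3). Advance 2.
Byte at offset 9: 0xE6 = 11100110 → 3-byte char (#4). Advance 3.
Byte at offset 12: 0xE2 = 11100010 → 3-byte char (#5). Advance 3.
Byte at offset 15: 0xE2 = 11100010 → 3-byte char (#6). Advance 3.
Byte at offset 18: 0xF2 = 11110010 → 4-byte char (#7). Advance 4.
Byte at offset 22: 0xE8 = 11101000 → 3-byte char (#8). Advance 3.
Reached end at offset 25 after 8 code points.

8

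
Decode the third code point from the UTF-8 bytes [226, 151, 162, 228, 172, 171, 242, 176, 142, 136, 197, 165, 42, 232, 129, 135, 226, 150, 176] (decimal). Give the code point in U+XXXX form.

U+B0388

Offset 0: leading byte 0xE2 = 11100010 → 3-byte char #1 = E2 97 A2.
Offset 3: leading byte 0xE4 = 11100100 → 3-byte char #2 = E4 AC AB.
Offset 6: leading byte 0xF2 = 11110010 → 4-byte char #3 = F2 B0 8E 88.
Leading byte 0xF2 = 11110010 matches 11110xxx → 4-byte sequence.
Byte 1: 0xF2 = 11110010, payload 010 (3 bits).
Byte 2: 0xB0 = 10110000 (10xxxxxx ✓), payload 110000.
Byte 3: 0x8E = 10001110 (10xxxxxx ✓), payload 001110.
Byte 4: 0x88 = 10001000 (10xxxxxx ✓), payload 001000.
Concatenate: 010110000001110001000 = 0xB0388 (21 bits → U+B0388).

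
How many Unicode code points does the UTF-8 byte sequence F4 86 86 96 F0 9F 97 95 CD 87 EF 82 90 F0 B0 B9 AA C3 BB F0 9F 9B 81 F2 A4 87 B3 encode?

Byte at offset 0: 0xF4 = 11110100 → 4-byte char (#1). Advance 4.
Byte at offset 4: 0xF0 = 11110000 → 4-byte char (#2). Advance 4.
Byte at offset 8: 0xCD = 11001101 → 2-byte char (#3). Advance 2.
Byte at offset 10: 0xEF = 11101111 → 3-byte char (#4). Advance 3.
Byte at offset 13: 0xF0 = 11110000 → 4-byte char (#5). Advance 4.
Byte at offset 17: 0xC3 = 11000011 → 2-byte char (#6). Advance 2.
Byte at offset 19: 0xF0 = 11110000 → 4-byte char (#7). Advance 4.
Byte at offset 23: 0xF2 = 11110010 → 4-byte char (#8). Advance 4.
Reached end at offset 27 after 8 code points.

8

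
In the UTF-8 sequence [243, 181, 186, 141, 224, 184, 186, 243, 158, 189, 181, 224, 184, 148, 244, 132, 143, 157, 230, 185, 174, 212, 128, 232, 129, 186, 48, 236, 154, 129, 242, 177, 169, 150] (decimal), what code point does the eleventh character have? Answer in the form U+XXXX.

Offset 0: leading byte 0xF3 = 11110011 → 4-byte char #1 = F3 B5 BA 8D.
Offset 4: leading byte 0xE0 = 11100000 → 3-byte char #2 = E0 B8 BA.
Offset 7: leading byte 0xF3 = 11110011 → 4-byte char #3 = F3 9E BD B5.
Offset 11: leading byte 0xE0 = 11100000 → 3-byte char #4 = E0 B8 94.
Offset 14: leading byte 0xF4 = 11110100 → 4-byte char #5 = F4 84 8F 9D.
Offset 18: leading byte 0xE6 = 11100110 → 3-byte char #6 = E6 B9 AE.
Offset 21: leading byte 0xD4 = 11010100 → 2-byte char #7 = D4 80.
Offset 23: leading byte 0xE8 = 11101000 → 3-byte char #8 = E8 81 BA.
Offset 26: leading byte 0x30 = 00110000 → 1-byte char #9 = 30.
Offset 27: leading byte 0xEC = 11101100 → 3-byte char #10 = EC 9A 81.
Offset 30: leading byte 0xF2 = 11110010 → 4-byte char #11 = F2 B1 A9 96.
Leading byte 0xF2 = 11110010 matches 11110xxx → 4-byte sequence.
Byte 1: 0xF2 = 11110010, payload 010 (3 bits).
Byte 2: 0xB1 = 10110001 (10xxxxxx ✓), payload 110001.
Byte 3: 0xA9 = 10101001 (10xxxxxx ✓), payload 101001.
Byte 4: 0x96 = 10010110 (10xxxxxx ✓), payload 010110.
Concatenate: 010110001101001010110 = 0xB1A56 (21 bits → U+B1A56).

U+B1A56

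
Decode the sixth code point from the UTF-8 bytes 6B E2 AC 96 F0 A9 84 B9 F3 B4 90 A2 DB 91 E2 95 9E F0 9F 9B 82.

U+255E

Offset 0: leading byte 0x6B = 01101011 → 1-byte char #1 = 6B.
Offset 1: leading byte 0xE2 = 11100010 → 3-byte char #2 = E2 AC 96.
Offset 4: leading byte 0xF0 = 11110000 → 4-byte char #3 = F0 A9 84 B9.
Offset 8: leading byte 0xF3 = 11110011 → 4-byte char #4 = F3 B4 90 A2.
Offset 12: leading byte 0xDB = 11011011 → 2-byte char #5 = DB 91.
Offset 14: leading byte 0xE2 = 11100010 → 3-byte char #6 = E2 95 9E.
Leading byte 0xE2 = 11100010 matches 1110xxxx → 3-byte sequence.
Byte 1: 0xE2 = 11100010, payload 0010 (4 bits).
Byte 2: 0x95 = 10010101 (10xxxxxx ✓), payload 010101.
Byte 3: 0x9E = 10011110 (10xxxxxx ✓), payload 011110.
Concatenate: 0010010101011110 = 0x255E (16 bits → U+255E).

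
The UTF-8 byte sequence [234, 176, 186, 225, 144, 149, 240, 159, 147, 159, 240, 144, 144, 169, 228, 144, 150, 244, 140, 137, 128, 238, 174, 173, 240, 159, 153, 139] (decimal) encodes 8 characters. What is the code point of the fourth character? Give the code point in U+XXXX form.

Offset 0: leading byte 0xEA = 11101010 → 3-byte char #1 = EA B0 BA.
Offset 3: leading byte 0xE1 = 11100001 → 3-byte char #2 = E1 90 95.
Offset 6: leading byte 0xF0 = 11110000 → 4-byte char #3 = F0 9F 93 9F.
Offset 10: leading byte 0xF0 = 11110000 → 4-byte char #4 = F0 90 90 A9.
Leading byte 0xF0 = 11110000 matches 11110xxx → 4-byte sequence.
Byte 1: 0xF0 = 11110000, payload 000 (3 bits).
Byte 2: 0x90 = 10010000 (10xxxxxx ✓), payload 010000.
Byte 3: 0x90 = 10010000 (10xxxxxx ✓), payload 010000.
Byte 4: 0xA9 = 10101001 (10xxxxxx ✓), payload 101001.
Concatenate: 000010000010000101001 = 0x10429 (21 bits → U+10429).

U+10429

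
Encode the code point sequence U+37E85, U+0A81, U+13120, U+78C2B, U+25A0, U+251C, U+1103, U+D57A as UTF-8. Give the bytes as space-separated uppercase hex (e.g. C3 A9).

F0 B7 BA 85 E0 AA 81 F0 93 84 A0 F1 B8 B0 AB E2 96 A0 E2 94 9C E1 84 83 ED 95 BA

U+37E85: 4-byte form → F0 B7 BA 85.
U+0A81: 3-byte form → E0 AA 81.
U+13120: 4-byte form → F0 93 84 A0.
U+78C2B: 4-byte form → F1 B8 B0 AB.
U+25A0: 3-byte form → E2 96 A0.
U+251C: 3-byte form → E2 94 9C.
U+1103: 3-byte form → E1 84 83.
U+D57A: 3-byte form → ED 95 BA.
Concatenated (27 bytes): F0 B7 BA 85 E0 AA 81 F0 93 84 A0 F1 B8 B0 AB E2 96 A0 E2 94 9C E1 84 83 ED 95 BA.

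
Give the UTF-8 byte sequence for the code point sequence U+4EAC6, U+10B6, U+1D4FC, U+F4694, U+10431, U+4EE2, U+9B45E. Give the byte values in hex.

F1 8E AB 86 E1 82 B6 F0 9D 93 BC F3 B4 9A 94 F0 90 90 B1 E4 BB A2 F2 9B 91 9E

U+4EAC6: 4-byte form → F1 8E AB 86.
U+10B6: 3-byte form → E1 82 B6.
U+1D4FC: 4-byte form → F0 9D 93 BC.
U+F4694: 4-byte form → F3 B4 9A 94.
U+10431: 4-byte form → F0 90 90 B1.
U+4EE2: 3-byte form → E4 BB A2.
U+9B45E: 4-byte form → F2 9B 91 9E.
Concatenated (26 bytes): F1 8E AB 86 E1 82 B6 F0 9D 93 BC F3 B4 9A 94 F0 90 90 B1 E4 BB A2 F2 9B 91 9E.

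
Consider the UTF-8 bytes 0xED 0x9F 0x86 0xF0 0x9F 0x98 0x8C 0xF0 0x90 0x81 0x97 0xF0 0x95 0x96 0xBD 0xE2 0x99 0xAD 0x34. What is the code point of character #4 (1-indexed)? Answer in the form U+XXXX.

Offset 0: leading byte 0xED = 11101101 → 3-byte char #1 = ED 9F 86.
Offset 3: leading byte 0xF0 = 11110000 → 4-byte char #2 = F0 9F 98 8C.
Offset 7: leading byte 0xF0 = 11110000 → 4-byte char #3 = F0 90 81 97.
Offset 11: leading byte 0xF0 = 11110000 → 4-byte char #4 = F0 95 96 BD.
Leading byte 0xF0 = 11110000 matches 11110xxx → 4-byte sequence.
Byte 1: 0xF0 = 11110000, payload 000 (3 bits).
Byte 2: 0x95 = 10010101 (10xxxxxx ✓), payload 010101.
Byte 3: 0x96 = 10010110 (10xxxxxx ✓), payload 010110.
Byte 4: 0xBD = 10111101 (10xxxxxx ✓), payload 111101.
Concatenate: 000010101010110111101 = 0x155BD (21 bits → U+155BD).

U+155BD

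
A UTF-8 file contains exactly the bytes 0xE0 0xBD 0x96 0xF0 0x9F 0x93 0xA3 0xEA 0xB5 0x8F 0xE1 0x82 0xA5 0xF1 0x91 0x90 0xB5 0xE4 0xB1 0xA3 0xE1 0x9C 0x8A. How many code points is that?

7

Byte at offset 0: 0xE0 = 11100000 → 3-byte char (#1). Advance 3.
Byte at offset 3: 0xF0 = 11110000 → 4-byte char (#2). Advance 4.
Byte at offset 7: 0xEA = 11101010 → 3-byte char (#3). Advance 3.
Byte at offset 10: 0xE1 = 11100001 → 3-byte char (#4). Advance 3.
Byte at offset 13: 0xF1 = 11110001 → 4-byte char (#5). Advance 4.
Byte at offset 17: 0xE4 = 11100100 → 3-byte char (#6). Advance 3.
Byte at offset 20: 0xE1 = 11100001 → 3-byte char (#7). Advance 3.
Reached end at offset 23 after 7 code points.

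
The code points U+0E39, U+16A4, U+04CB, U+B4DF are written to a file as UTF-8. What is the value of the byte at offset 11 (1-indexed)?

0x9F

1-indexed offset 11 is 0-indexed offset 10.
U+0E39 → 3-byte form E0 B8 B9 at offsets 0–2.
U+16A4 → 3-byte form E1 9A A4 at offsets 3–5.
U+04CB → 2-byte form D3 8B at offsets 6–7.
U+B4DF → 3-byte form EB 93 9F at offsets 8–10.
Offset 10 falls in char 4's range; it's byte 3 of EB 93 9F = 0x9F.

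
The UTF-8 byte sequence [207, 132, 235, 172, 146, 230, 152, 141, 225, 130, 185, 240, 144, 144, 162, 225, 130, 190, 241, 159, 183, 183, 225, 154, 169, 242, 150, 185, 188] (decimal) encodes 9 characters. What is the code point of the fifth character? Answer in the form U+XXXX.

U+10422

Offset 0: leading byte 0xCF = 11001111 → 2-byte char #1 = CF 84.
Offset 2: leading byte 0xEB = 11101011 → 3-byte char #2 = EB AC 92.
Offset 5: leading byte 0xE6 = 11100110 → 3-byte char #3 = E6 98 8D.
Offset 8: leading byte 0xE1 = 11100001 → 3-byte char #4 = E1 82 B9.
Offset 11: leading byte 0xF0 = 11110000 → 4-byte char #5 = F0 90 90 A2.
Leading byte 0xF0 = 11110000 matches 11110xxx → 4-byte sequence.
Byte 1: 0xF0 = 11110000, payload 000 (3 bits).
Byte 2: 0x90 = 10010000 (10xxxxxx ✓), payload 010000.
Byte 3: 0x90 = 10010000 (10xxxxxx ✓), payload 010000.
Byte 4: 0xA2 = 10100010 (10xxxxxx ✓), payload 100010.
Concatenate: 000010000010000100010 = 0x10422 (21 bits → U+10422).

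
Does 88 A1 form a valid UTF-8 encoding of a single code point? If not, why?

invalid (continuation byte with no leading byte)

Byte 0x88 = 10001000 has the form 10xxxxxx — a continuation byte — but there is no preceding leading byte.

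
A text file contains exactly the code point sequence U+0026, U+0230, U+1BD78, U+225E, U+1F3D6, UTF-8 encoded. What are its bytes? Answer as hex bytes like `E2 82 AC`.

26 C8 B0 F0 9B B5 B8 E2 89 9E F0 9F 8F 96

U+0026: 1-byte form → 26.
U+0230: 2-byte form → C8 B0.
U+1BD78: 4-byte form → F0 9B B5 B8.
U+225E: 3-byte form → E2 89 9E.
U+1F3D6: 4-byte form → F0 9F 8F 96.
Concatenated (14 bytes): 26 C8 B0 F0 9B B5 B8 E2 89 9E F0 9F 8F 96.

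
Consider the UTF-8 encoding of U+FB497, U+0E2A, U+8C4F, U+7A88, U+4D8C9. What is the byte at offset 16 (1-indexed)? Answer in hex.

0xA3

1-indexed offset 16 is 0-indexed offset 15.
U+FB497 → 4-byte form F3 BB 92 97 at offsets 0–3.
U+0E2A → 3-byte form E0 B8 AA at offsets 4–6.
U+8C4F → 3-byte form E8 B1 8F at offsets 7–9.
U+7A88 → 3-byte form E7 AA 88 at offsets 10–12.
U+4D8C9 → 4-byte form F1 8D A3 89 at offsets 13–16.
Offset 15 falls in char 5's range; it's byte 3 of F1 8D A3 89 = 0xA3.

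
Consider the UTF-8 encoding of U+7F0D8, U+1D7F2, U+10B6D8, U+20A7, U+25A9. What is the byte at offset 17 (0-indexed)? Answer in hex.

U+7F0D8 → 4-byte form F1 BF 83 98 at offsets 0–3.
U+1D7F2 → 4-byte form F0 9D 9F B2 at offsets 4–7.
U+10B6D8 → 4-byte form F4 8B 9B 98 at offsets 8–11.
U+20A7 → 3-byte form E2 82 A7 at offsets 12–14.
U+25A9 → 3-byte form E2 96 A9 at offsets 15–17.
Offset 17 falls in char 5's range; it's byte 3 of E2 96 A9 = 0xA9.

0xA9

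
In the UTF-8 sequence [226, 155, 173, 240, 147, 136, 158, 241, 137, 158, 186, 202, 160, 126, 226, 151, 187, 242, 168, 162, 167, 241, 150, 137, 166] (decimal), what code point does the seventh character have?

Offset 0: leading byte 0xE2 = 11100010 → 3-byte char #1 = E2 9B AD.
Offset 3: leading byte 0xF0 = 11110000 → 4-byte char #2 = F0 93 88 9E.
Offset 7: leading byte 0xF1 = 11110001 → 4-byte char #3 = F1 89 9E BA.
Offset 11: leading byte 0xCA = 11001010 → 2-byte char #4 = CA A0.
Offset 13: leading byte 0x7E = 01111110 → 1-byte char #5 = 7E.
Offset 14: leading byte 0xE2 = 11100010 → 3-byte char #6 = E2 97 BB.
Offset 17: leading byte 0xF2 = 11110010 → 4-byte char #7 = F2 A8 A2 A7.
Leading byte 0xF2 = 11110010 matches 11110xxx → 4-byte sequence.
Byte 1: 0xF2 = 11110010, payload 010 (3 bits).
Byte 2: 0xA8 = 10101000 (10xxxxxx ✓), payload 101000.
Byte 3: 0xA2 = 10100010 (10xxxxxx ✓), payload 100010.
Byte 4: 0xA7 = 10100111 (10xxxxxx ✓), payload 100111.
Concatenate: 010101000100010100111 = 0xA88A7 (21 bits → U+A88A7).

U+A88A7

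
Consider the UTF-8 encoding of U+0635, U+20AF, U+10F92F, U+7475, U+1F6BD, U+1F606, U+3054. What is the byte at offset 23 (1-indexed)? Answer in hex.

1-indexed offset 23 is 0-indexed offset 22.
U+0635 → 2-byte form D8 B5 at offsets 0–1.
U+20AF → 3-byte form E2 82 AF at offsets 2–4.
U+10F92F → 4-byte form F4 8F A4 AF at offsets 5–8.
U+7475 → 3-byte form E7 91 B5 at offsets 9–11.
U+1F6BD → 4-byte form F0 9F 9A BD at offsets 12–15.
U+1F606 → 4-byte form F0 9F 98 86 at offsets 16–19.
U+3054 → 3-byte form E3 81 94 at offsets 20–22.
Offset 22 falls in char 7's range; it's byte 3 of E3 81 94 = 0x94.

0x94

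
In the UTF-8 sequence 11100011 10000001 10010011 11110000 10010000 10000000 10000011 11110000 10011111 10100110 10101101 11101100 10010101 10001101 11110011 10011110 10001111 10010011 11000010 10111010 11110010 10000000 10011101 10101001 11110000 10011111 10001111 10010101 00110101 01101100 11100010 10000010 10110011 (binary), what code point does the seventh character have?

U+80769

Offset 0: leading byte 0xE3 = 11100011 → 3-byte char #1 = E3 81 93.
Offset 3: leading byte 0xF0 = 11110000 → 4-byte char #2 = F0 90 80 83.
Offset 7: leading byte 0xF0 = 11110000 → 4-byte char #3 = F0 9F A6 AD.
Offset 11: leading byte 0xEC = 11101100 → 3-byte char #4 = EC 95 8D.
Offset 14: leading byte 0xF3 = 11110011 → 4-byte char #5 = F3 9E 8F 93.
Offset 18: leading byte 0xC2 = 11000010 → 2-byte char #6 = C2 BA.
Offset 20: leading byte 0xF2 = 11110010 → 4-byte char #7 = F2 80 9D A9.
Leading byte 0xF2 = 11110010 matches 11110xxx → 4-byte sequence.
Byte 1: 0xF2 = 11110010, payload 010 (3 bits).
Byte 2: 0x80 = 10000000 (10xxxxxx ✓), payload 000000.
Byte 3: 0x9D = 10011101 (10xxxxxx ✓), payload 011101.
Byte 4: 0xA9 = 10101001 (10xxxxxx ✓), payload 101001.
Concatenate: 010000000011101101001 = 0x80769 (21 bits → U+80769).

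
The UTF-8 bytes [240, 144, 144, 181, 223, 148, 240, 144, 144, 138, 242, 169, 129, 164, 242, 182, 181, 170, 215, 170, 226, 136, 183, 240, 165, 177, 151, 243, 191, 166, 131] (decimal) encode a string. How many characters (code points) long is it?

Byte at offset 0: 0xF0 = 11110000 → 4-byte char (#1). Advance 4.
Byte at offset 4: 0xDF = 11011111 → 2-byte char (#2). Advance 2.
Byte at offset 6: 0xF0 = 11110000 → 4-byte char (#3). Advance 4.
Byte at offset 10: 0xF2 = 11110010 → 4-byte char (#4). Advance 4.
Byte at offset 14: 0xF2 = 11110010 → 4-byte char (#5). Advance 4.
Byte at offset 18: 0xD7 = 11010111 → 2-byte char (#6). Advance 2.
Byte at offset 20: 0xE2 = 11100010 → 3-byte char (#7). Advance 3.
Byte at offset 23: 0xF0 = 11110000 → 4-byte char (#8). Advance 4.
Byte at offset 27: 0xF3 = 11110011 → 4-byte char (#9). Advance 4.
Reached end at offset 31 after 9 code points.

9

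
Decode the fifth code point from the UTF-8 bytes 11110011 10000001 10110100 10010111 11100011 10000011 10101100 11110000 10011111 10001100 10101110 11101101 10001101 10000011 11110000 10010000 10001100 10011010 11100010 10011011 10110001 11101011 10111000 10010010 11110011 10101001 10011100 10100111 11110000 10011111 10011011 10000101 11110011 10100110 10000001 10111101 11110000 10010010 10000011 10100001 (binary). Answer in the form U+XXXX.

U+1031A

Offset 0: leading byte 0xF3 = 11110011 → 4-byte char #1 = F3 81 B4 97.
Offset 4: leading byte 0xE3 = 11100011 → 3-byte char #2 = E3 83 AC.
Offset 7: leading byte 0xF0 = 11110000 → 4-byte char #3 = F0 9F 8C AE.
Offset 11: leading byte 0xED = 11101101 → 3-byte char #4 = ED 8D 83.
Offset 14: leading byte 0xF0 = 11110000 → 4-byte char #5 = F0 90 8C 9A.
Leading byte 0xF0 = 11110000 matches 11110xxx → 4-byte sequence.
Byte 1: 0xF0 = 11110000, payload 000 (3 bits).
Byte 2: 0x90 = 10010000 (10xxxxxx ✓), payload 010000.
Byte 3: 0x8C = 10001100 (10xxxxxx ✓), payload 001100.
Byte 4: 0x9A = 10011010 (10xxxxxx ✓), payload 011010.
Concatenate: 000010000001100011010 = 0x1031A (21 bits → U+1031A).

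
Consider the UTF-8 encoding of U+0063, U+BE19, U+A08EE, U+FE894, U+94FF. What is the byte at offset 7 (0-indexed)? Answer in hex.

U+0063 → 1-byte form 63 at offsets 0–0.
U+BE19 → 3-byte form EB B8 99 at offsets 1–3.
U+A08EE → 4-byte form F2 A0 A3 AE at offsets 4–7.
Offset 7 falls in char 3's range; it's byte 4 of F2 A0 A3 AE = 0xAE.

0xAE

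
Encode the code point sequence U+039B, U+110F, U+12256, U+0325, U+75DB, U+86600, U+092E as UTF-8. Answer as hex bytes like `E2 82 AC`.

U+039B: 2-byte form → CE 9B.
U+110F: 3-byte form → E1 84 8F.
U+12256: 4-byte form → F0 92 89 96.
U+0325: 2-byte form → CC A5.
U+75DB: 3-byte form → E7 97 9B.
U+86600: 4-byte form → F2 86 98 80.
U+092E: 3-byte form → E0 A4 AE.
Concatenated (21 bytes): CE 9B E1 84 8F F0 92 89 96 CC A5 E7 97 9B F2 86 98 80 E0 A4 AE.

CE 9B E1 84 8F F0 92 89 96 CC A5 E7 97 9B F2 86 98 80 E0 A4 AE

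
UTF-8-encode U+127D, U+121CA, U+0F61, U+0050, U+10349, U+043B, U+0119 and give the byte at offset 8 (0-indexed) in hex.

0xBD

U+127D → 3-byte form E1 89 BD at offsets 0–2.
U+121CA → 4-byte form F0 92 87 8A at offsets 3–6.
U+0F61 → 3-byte form E0 BD A1 at offsets 7–9.
Offset 8 falls in char 3's range; it's byte 2 of E0 BD A1 = 0xBD.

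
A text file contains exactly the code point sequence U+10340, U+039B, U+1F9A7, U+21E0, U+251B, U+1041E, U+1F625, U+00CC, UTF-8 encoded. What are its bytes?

F0 90 8D 80 CE 9B F0 9F A6 A7 E2 87 A0 E2 94 9B F0 90 90 9E F0 9F 98 A5 C3 8C

U+10340: 4-byte form → F0 90 8D 80.
U+039B: 2-byte form → CE 9B.
U+1F9A7: 4-byte form → F0 9F A6 A7.
U+21E0: 3-byte form → E2 87 A0.
U+251B: 3-byte form → E2 94 9B.
U+1041E: 4-byte form → F0 90 90 9E.
U+1F625: 4-byte form → F0 9F 98 A5.
U+00CC: 2-byte form → C3 8C.
Concatenated (26 bytes): F0 90 8D 80 CE 9B F0 9F A6 A7 E2 87 A0 E2 94 9B F0 90 90 9E F0 9F 98 A5 C3 8C.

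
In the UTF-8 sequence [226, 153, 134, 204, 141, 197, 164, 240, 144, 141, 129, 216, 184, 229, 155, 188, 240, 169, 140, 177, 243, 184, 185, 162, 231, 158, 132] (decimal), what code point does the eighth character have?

U+F8E62

Offset 0: leading byte 0xE2 = 11100010 → 3-byte char #1 = E2 99 86.
Offset 3: leading byte 0xCC = 11001100 → 2-byte char #2 = CC 8D.
Offset 5: leading byte 0xC5 = 11000101 → 2-byte char #3 = C5 A4.
Offset 7: leading byte 0xF0 = 11110000 → 4-byte char #4 = F0 90 8D 81.
Offset 11: leading byte 0xD8 = 11011000 → 2-byte char #5 = D8 B8.
Offset 13: leading byte 0xE5 = 11100101 → 3-byte char #6 = E5 9B BC.
Offset 16: leading byte 0xF0 = 11110000 → 4-byte char #7 = F0 A9 8C B1.
Offset 20: leading byte 0xF3 = 11110011 → 4-byte char #8 = F3 B8 B9 A2.
Leading byte 0xF3 = 11110011 matches 11110xxx → 4-byte sequence.
Byte 1: 0xF3 = 11110011, payload 011 (3 bits).
Byte 2: 0xB8 = 10111000 (10xxxxxx ✓), payload 111000.
Byte 3: 0xB9 = 10111001 (10xxxxxx ✓), payload 111001.
Byte 4: 0xA2 = 10100010 (10xxxxxx ✓), payload 100010.
Concatenate: 011111000111001100010 = 0xF8E62 (21 bits → U+F8E62).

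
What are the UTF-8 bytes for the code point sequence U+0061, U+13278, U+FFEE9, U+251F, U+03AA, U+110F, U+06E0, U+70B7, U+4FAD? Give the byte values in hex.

U+0061: 1-byte form → 61.
U+13278: 4-byte form → F0 93 89 B8.
U+FFEE9: 4-byte form → F3 BF BB A9.
U+251F: 3-byte form → E2 94 9F.
U+03AA: 2-byte form → CE AA.
U+110F: 3-byte form → E1 84 8F.
U+06E0: 2-byte form → DB A0.
U+70B7: 3-byte form → E7 82 B7.
U+4FAD: 3-byte form → E4 BE AD.
Concatenated (25 bytes): 61 F0 93 89 B8 F3 BF BB A9 E2 94 9F CE AA E1 84 8F DB A0 E7 82 B7 E4 BE AD.

61 F0 93 89 B8 F3 BF BB A9 E2 94 9F CE AA E1 84 8F DB A0 E7 82 B7 E4 BE AD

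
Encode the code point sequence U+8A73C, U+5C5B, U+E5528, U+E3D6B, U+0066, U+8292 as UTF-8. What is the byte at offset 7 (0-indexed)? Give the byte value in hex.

U+8A73C → 4-byte form F2 8A 9C BC at offsets 0–3.
U+5C5B → 3-byte form E5 B1 9B at offsets 4–6.
U+E5528 → 4-byte form F3 A5 94 A8 at offsets 7–10.
Offset 7 falls in char 3's range; it's byte 1 of F3 A5 94 A8 = 0xF3.

0xF3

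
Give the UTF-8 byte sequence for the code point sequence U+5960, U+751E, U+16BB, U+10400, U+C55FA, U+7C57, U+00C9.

E5 A5 A0 E7 94 9E E1 9A BB F0 90 90 80 F3 85 97 BA E7 B1 97 C3 89

U+5960: 3-byte form → E5 A5 A0.
U+751E: 3-byte form → E7 94 9E.
U+16BB: 3-byte form → E1 9A BB.
U+10400: 4-byte form → F0 90 90 80.
U+C55FA: 4-byte form → F3 85 97 BA.
U+7C57: 3-byte form → E7 B1 97.
U+00C9: 2-byte form → C3 89.
Concatenated (22 bytes): E5 A5 A0 E7 94 9E E1 9A BB F0 90 90 80 F3 85 97 BA E7 B1 97 C3 89.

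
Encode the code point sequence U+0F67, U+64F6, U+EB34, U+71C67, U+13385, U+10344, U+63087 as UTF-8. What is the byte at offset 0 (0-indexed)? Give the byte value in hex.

U+0F67 → 3-byte form E0 BD A7 at offsets 0–2.
Offset 0 falls in char 1's range; it's byte 1 of E0 BD A7 = 0xE0.

0xE0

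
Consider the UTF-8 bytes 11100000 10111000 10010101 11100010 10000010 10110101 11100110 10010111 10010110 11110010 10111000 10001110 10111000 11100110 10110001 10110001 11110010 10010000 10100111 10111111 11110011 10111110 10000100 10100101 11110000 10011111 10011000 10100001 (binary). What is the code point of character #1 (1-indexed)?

Offset 0: leading byte 0xE0 = 11100000 → 3-byte char #1 = E0 B8 95.
Leading byte 0xE0 = 11100000 matches 1110xxxx → 3-byte sequence.
Byte 1: 0xE0 = 11100000, payload 0000 (4 bits).
Byte 2: 0xB8 = 10111000 (10xxxxxx ✓), payload 111000.
Byte 3: 0x95 = 10010101 (10xxxxxx ✓), payload 010101.
Concatenate: 0000111000010101 = 0xE15 (16 bits → U+0E15).

U+0E15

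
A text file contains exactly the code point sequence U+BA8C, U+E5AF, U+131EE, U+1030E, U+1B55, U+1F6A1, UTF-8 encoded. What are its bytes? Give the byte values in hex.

EB AA 8C EE 96 AF F0 93 87 AE F0 90 8C 8E E1 AD 95 F0 9F 9A A1

U+BA8C: 3-byte form → EB AA 8C.
U+E5AF: 3-byte form → EE 96 AF.
U+131EE: 4-byte form → F0 93 87 AE.
U+1030E: 4-byte form → F0 90 8C 8E.
U+1B55: 3-byte form → E1 AD 95.
U+1F6A1: 4-byte form → F0 9F 9A A1.
Concatenated (21 bytes): EB AA 8C EE 96 AF F0 93 87 AE F0 90 8C 8E E1 AD 95 F0 9F 9A A1.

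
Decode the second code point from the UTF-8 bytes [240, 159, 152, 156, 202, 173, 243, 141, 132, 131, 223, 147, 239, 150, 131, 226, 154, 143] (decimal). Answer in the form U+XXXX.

U+02AD

Offset 0: leading byte 0xF0 = 11110000 → 4-byte char #1 = F0 9F 98 9C.
Offset 4: leading byte 0xCA = 11001010 → 2-byte char #2 = CA AD.
Leading byte 0xCA = 11001010 matches 110xxxxx → 2-byte sequence.
Byte 1: 0xCA = 11001010, payload 01010 (5 bits).
Byte 2: 0xAD = 10101101 (10xxxxxx ✓), payload 101101.
Concatenate: 01010101101 = 0x2AD (11 bits → U+02AD).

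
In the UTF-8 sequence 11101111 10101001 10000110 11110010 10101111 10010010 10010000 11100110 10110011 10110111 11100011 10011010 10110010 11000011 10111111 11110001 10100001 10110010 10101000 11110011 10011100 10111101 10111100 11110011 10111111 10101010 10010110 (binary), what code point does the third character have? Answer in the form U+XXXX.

Offset 0: leading byte 0xEF = 11101111 → 3-byte char #1 = EF A9 86.
Offset 3: leading byte 0xF2 = 11110010 → 4-byte char #2 = F2 AF 92 90.
Offset 7: leading byte 0xE6 = 11100110 → 3-byte char #3 = E6 B3 B7.
Leading byte 0xE6 = 11100110 matches 1110xxxx → 3-byte sequence.
Byte 1: 0xE6 = 11100110, payload 0110 (4 bits).
Byte 2: 0xB3 = 10110011 (10xxxxxx ✓), payload 110011.
Byte 3: 0xB7 = 10110111 (10xxxxxx ✓), payload 110111.
Concatenate: 0110110011110111 = 0x6CF7 (16 bits → U+6CF7).

U+6CF7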